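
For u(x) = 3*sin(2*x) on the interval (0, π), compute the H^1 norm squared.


||u||_{H^1(0,π)}^2 = 45*π/2

u'(x) = 6*cos(2*x).
Expand u² and (u')² and integrate term by term on (0, π), using: for integers n ≥ 1, ∫_0^π sin²(nx) dx = ∫_0^π cos²(nx) dx = π/2; for n ≠ n', ∫_0^π sin(nx)sin(n'x) dx = ∫_0^π cos(nx)cos(n'x) dx = 0; and by product-to-sum, ∫_0^π sin(nx)cos(n'x) dx = ½∫_0^π [sin((n+n')x) + sin((n−n')x)] dx, which is 0 when n+n' is even and 2n/(n²−n'²) when n+n' is odd (it need not vanish on (0, π)).
  u² squared terms: (3)²·∫sin(2x)² dx = 9·π/2 = 9*π/2.
  So ∫_0^π u² dx = 9*π/2.
  (u')² squared terms: (6)²·∫cos(2x)² dx = 36·π/2 = 18*π.
  So ∫_0^π (u')² dx = 18*π.
||u||_{H^1}^2 = (9*π/2) + (18*π) = 45*π/2.


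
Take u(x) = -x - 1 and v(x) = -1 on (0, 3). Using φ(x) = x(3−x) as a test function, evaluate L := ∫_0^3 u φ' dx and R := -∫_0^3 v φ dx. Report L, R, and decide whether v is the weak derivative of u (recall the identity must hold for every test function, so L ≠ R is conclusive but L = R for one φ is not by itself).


LHS = 9/2, RHS = 9/2. Yes, v = u' weakly.

u(x) = -x - 1, classical derivative u'(x) = -1.
φ(x) = x(3−x), so φ'(x) = 3 - 2*x.
Note φ(0) = φ(3) = 0, so the boundary term u·φ vanishes.
LHS = ∫_0^3 u(x) φ'(x) dx = ∫_0^3 (2*x^2 - x - 3) dx. Term by term:
  ∫_0^3 2*x^2 dx = 18;  ∫_0^3 -x dx = -9/2;  ∫_0^3 -3 dx = -9.
Sum: 18 − 9/2 − 9 = 9/2.
So LHS = 9/2.
∫_0^3 v(x) φ(x) dx = ∫_0^3 (x^2 - 3*x) dx. Term by term:
  ∫_0^3 x^2 dx = 9;  ∫_0^3 -3*x dx = -27/2.
Sum: 9 − 27/2 = -9/2.
So RHS = -∫_0^3 v(x) φ(x) dx = 9/2.
LHS = RHS, so the identity holds for this test φ.
Moreover u is smooth here and v(x) = u'(x) = -1 pointwise, so the identity holds for every test function. Hence v is the weak derivative of u.


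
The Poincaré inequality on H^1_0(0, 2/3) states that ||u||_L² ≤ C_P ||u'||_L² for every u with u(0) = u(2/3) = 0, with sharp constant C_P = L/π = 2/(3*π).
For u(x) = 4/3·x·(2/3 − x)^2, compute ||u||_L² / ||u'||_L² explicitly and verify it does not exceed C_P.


||u||_L² / ||u'||_L² = sqrt(14)/21 < C_P = 2/(3*π).

u(x) = 4/3·x·(2/3 − x)^2, so u'(x) = 4*x^2 - 32*x/9 + 16/27.
u(x) = 4/3·x·(2/3 − x)^2 vanishes at x = 0 and x = 2/3, so u ∈ H^1_0(0, 2/3). Differentiate via the product rule and integrate the resulting polynomials term by term.
  ∫_0^2/3 u² dx = ∫_0^2/3 (16*x^6/9 - 128*x^5/27 + 128*x^4/27 - 512*x^3/243 + 256*x^2/729) dx. Term by term:
    ∫_0^2/3 16*x^6/9 dx = 2048/137781;  ∫_0^2/3 -128*x^5/27 dx = -4096/59049;  ∫_0^2/3 128*x^4/27 dx = 4096/32805;
    ∫_0^2/3 -512*x^3/243 dx = -2048/19683;  ∫_0^2/3 256*x^2/729 dx = 2048/59049.
  Sum: 2048/137781 − 4096/59049 + 4096/32805 − 2048/19683 + 2048/59049 = 2048/2066715.
  ∫_0^2/3 (u')² dx = ∫_0^2/3 (16*x^4 - 256*x^3/9 + 1408*x^2/81 - 1024*x/243 + 256/729) dx. Term by term:
    ∫_0^2/3 16*x^4 dx = 512/1215;  ∫_0^2/3 -256*x^3/9 dx = -1024/729;  ∫_0^2/3 1408*x^2/81 dx = 11264/6561;
    ∫_0^2/3 -1024*x/243 dx = -2048/2187;  ∫_0^2/3 256/729 dx = 512/2187.
  Sum: 512/1215 − 1024/729 + 11264/6561 − 2048/2187 + 512/2187 = 1024/32805.
∫_0^2/3 u² dx = 2048/2066715, so ||u||_L² = 32*sqrt(70)/8505.
∫_0^2/3 (u')² dx = 1024/32805, so ||u'||_L² = 32*sqrt(5)/405.
Ratio ||u||_L² / ||u'||_L² = sqrt(14)/21.
Sharp Poincaré constant on H^1_0(0, 2/3) is C_P = L/π = 2/(3*π), achieved by sin(3*π/2·x).
A polynomial bump cannot attain the sharp Poincaré constant (only the first sine eigenfunction does), so the ratio is strictly less than C_P, consistent with ||u||_L² ≤ C_P ||u'||_L².


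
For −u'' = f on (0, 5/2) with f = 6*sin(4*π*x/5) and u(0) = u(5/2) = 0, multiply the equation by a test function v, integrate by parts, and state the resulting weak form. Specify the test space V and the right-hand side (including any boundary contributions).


V = H^1_0(0, 5/2) (so v(0) = v(5/2) = 0); weak form: ∫_0^5/2 u'v' dx = ∫_0^5/2 (6*sin(4*π*x/5)) v dx for all v ∈ V.

Multiply both sides by a test function v and integrate from 0 to 5/2:
  ∫_0^5/2 −u''(x) v(x) dx = ∫_0^5/2 f(x) v(x) dx.
Integrate the LHS by parts once:
  ∫_0^5/2 −u'' v dx = −[u'(x) v(x)]_0^5/2 + ∫_0^5/2 u'(x) v'(x) dx.
Thus ∫_0^5/2 u'(x) v'(x) dx = ∫_0^5/2 f(x) v(x) dx + [u'(x) v(x)]_0^5/2.
Choose V so that boundary terms are either known or forced to vanish.
u is Dirichlet: u(0) = u(5/2) = 0. Let V = H^1_0(0, 5/2); then v(0) = v(5/2) = 0, and [u' v]_0^5/2 = 0.
Weak formulation: find u (satisfying any essential BC) such that ∫_0^5/2 u'(x) v'(x) dx = ∫_0^5/2 f v dx for all v ∈ V.
Substituting f(x) = 6*sin(4*π*x/5), the right-hand side is ∫_0^5/2 (6*sin(4*π*x/5)) v dx.


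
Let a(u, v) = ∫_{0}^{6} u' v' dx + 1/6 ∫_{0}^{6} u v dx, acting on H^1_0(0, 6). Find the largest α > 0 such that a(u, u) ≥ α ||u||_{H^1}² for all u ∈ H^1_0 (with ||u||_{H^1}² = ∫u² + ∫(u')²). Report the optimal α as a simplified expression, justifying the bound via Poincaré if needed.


α = (6 + π^2)/(π^2 + 36)

Coercivity of a(·,·) on H^1_0(0, 6) means a(u, u) ≥ α ||u||_{H^1}² for every u ∈ H^1_0.
The interval has length L = 6, and Poincaré/coercivity depend only on L. Here a(u, u) = ∫(u')² + (1/6)·∫u².
Here 0 < c = 1/6 < 1. The condition a(u,u) ≥ α||u||_{H^1}² reads (1−α)∫(u')² ≥ (α−c)∫u². Any admissible α is ≤ 1 (rapidly oscillating u have ∫u²/∫(u')² → 0), and α = 1 would force 0 ≥ (1−c)∫u², impossible since c < 1; so 1−α > 0. By the sharp Poincaré inequality on H^1_0 of an interval of length L, ∫(u')² ≥ (π/L)²∫u² with equality for the first sine mode sin(π(x−x₀)/L) (x₀ the left endpoint), so the inequality holds for all u iff (1−α)(π/L)² ≥ α − c, i.e. α ≤ ((π/L)² + c)/((π/L)² + 1) = (1 + c(L/π)²)/(1 + (L/π)²). With (π/L)² = π^2/36 and c = 1/6, the largest admissible constant is α = ((π/L)² + c)/((π/L)² + 1).
Simplifying, α = (6 + π^2)/(π^2 + 36).


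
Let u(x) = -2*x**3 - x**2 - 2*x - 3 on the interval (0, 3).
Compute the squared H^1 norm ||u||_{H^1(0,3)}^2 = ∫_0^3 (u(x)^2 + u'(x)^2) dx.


||u||_{H^1}^2 = 36426/7

The H^1 norm (squared) on an interval (0, L) is
  ||u||_{H^1}^2 = ∫_0^L u(x)^2 dx + ∫_0^L u'(x)^2 dx.
Compute u'(x) = -6*x**2 - 2*x - 2.
Then u(x)^2 = 4*x**6 + 4*x**5 + 9*x**4 + 16*x**3 + 10*x**2 + 12*x + 9 and u'(x)^2 = 36*x**4 + 24*x**3 + 28*x**2 + 8*x + 4.
Integrate each monomial from 0 to 3 using ∫_0^3 c·x^n dx = c·3^(n+1)/(n+1):
  ∫_0^3 u(x)^2 dx = ∫_0^3 (4*x^6 + 4*x^5 + 9*x^4 + 16*x^3 + 10*x^2 + 12*x + 9) dx. Term by term:
    ∫_0^3 4*x^6 dx = 8748/7;  ∫_0^3 4*x^5 dx = 486;  ∫_0^3 9*x^4 dx = 2187/5;
    ∫_0^3 16*x^3 dx = 324;  ∫_0^3 10*x^2 dx = 90;  ∫_0^3 12*x dx = 54;
    ∫_0^3 9 dx = 27.
  Sum: 8748/7 + 486 + 2187/5 + 324 + 90 + 54 + 27 = 93384/35.
  ∫_0^3 u'(x)^2 dx = ∫_0^3 (36*x^4 + 24*x^3 + 28*x^2 + 8*x + 4) dx. Term by term:
    ∫_0^3 36*x^4 dx = 8748/5;  ∫_0^3 24*x^3 dx = 486;  ∫_0^3 28*x^2 dx = 252;
    ∫_0^3 8*x dx = 36;  ∫_0^3 4 dx = 12.
  Sum: 8748/5 + 486 + 252 + 36 + 12 = 12678/5.
Adding: ||u||_{H^1}^2 = 93384/35 + 12678/5 = 36426/7.


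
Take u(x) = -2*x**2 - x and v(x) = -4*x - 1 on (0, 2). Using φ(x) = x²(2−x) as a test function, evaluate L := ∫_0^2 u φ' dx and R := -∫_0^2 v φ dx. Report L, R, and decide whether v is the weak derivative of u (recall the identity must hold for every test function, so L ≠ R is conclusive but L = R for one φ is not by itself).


LHS = 116/15, RHS = 116/15. Yes, v = u' weakly.

u(x) = -2*x**2 - x, classical derivative u'(x) = -4*x - 1.
φ(x) = x²(2−x), so φ'(x) = x*(4 - 3*x).
Note φ(0) = φ(2) = 0, so the boundary term u·φ vanishes.
LHS = ∫_0^2 u(x) φ'(x) dx = ∫_0^2 (6*x^4 - 5*x^3 - 4*x^2) dx. Term by term:
  ∫_0^2 6*x^4 dx = 192/5;  ∫_0^2 -5*x^3 dx = -20;  ∫_0^2 -4*x^2 dx = -32/3.
Sum: 192/5 − 20 − 32/3 = 116/15.
So LHS = 116/15.
∫_0^2 v(x) φ(x) dx = ∫_0^2 (4*x^4 - 7*x^3 - 2*x^2) dx. Term by term:
  ∫_0^2 4*x^4 dx = 128/5;  ∫_0^2 -7*x^3 dx = -28;  ∫_0^2 -2*x^2 dx = -16/3.
Sum: 128/5 − 28 − 16/3 = -116/15.
So RHS = -∫_0^2 v(x) φ(x) dx = 116/15.
LHS = RHS, so the identity holds for this test φ.
Moreover u is smooth here and v(x) = u'(x) = -4*x - 1 pointwise, so the identity holds for every test function. Hence v is the weak derivative of u.


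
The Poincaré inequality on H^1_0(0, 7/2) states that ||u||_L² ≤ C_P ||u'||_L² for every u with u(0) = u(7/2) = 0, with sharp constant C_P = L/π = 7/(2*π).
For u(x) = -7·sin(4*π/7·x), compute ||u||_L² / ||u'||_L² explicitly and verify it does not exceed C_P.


||u||_L² / ||u'||_L² = 7/(4*π) < C_P = 7/(2*π).

u(x) = -7·sin(4*π/7·x), so u'(x) = -4*π*cos(4*π*x/7).
Writing u(x) = A·sin(kπx/L) with A = -7 and k = 2, use ∫_0^L sin²(kπx/L) dx = L/2 and ∫_0^L cos²(kπx/L) dx = L/2.
u² = 49·sin²(4*π/7·x) and (u')² = 16*π^2·cos²(4*π/7·x), and each of sin², cos² integrates to L/2 = 7/4 over (0, 7/2).
∫_0^7/2 u² dx = 343/4, so ||u||_L² = 7*sqrt(7)/2.
∫_0^7/2 (u')² dx = 28*π^2, so ||u'||_L² = 2*sqrt(7)*π.
Ratio ||u||_L² / ||u'||_L² = 7/(4*π).
Sharp Poincaré constant on H^1_0(0, 7/2) is C_P = L/π = 7/(2*π), achieved by sin(2*π/7·x).
This is the k = 2 harmonic; the ratio L/(kπ) is strictly less than C_P = L/π, consistent with the sharp inequality ||u||_L² ≤ C_P ||u'||_L².


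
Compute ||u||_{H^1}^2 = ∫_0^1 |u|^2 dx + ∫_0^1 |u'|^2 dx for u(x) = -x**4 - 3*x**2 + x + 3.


||u||_{H^1}^2 = 14461/630

The H^1 norm (squared) on an interval (0, L) is
  ||u||_{H^1}^2 = ∫_0^L u(x)^2 dx + ∫_0^L u'(x)^2 dx.
Compute u'(x) = -4*x**3 - 6*x + 1.
Then u(x)^2 = x**8 + 6*x**6 - 2*x**5 + 3*x**4 - 6*x**3 - 17*x**2 + 6*x + 9 and u'(x)^2 = 16*x**6 + 48*x**4 - 8*x**3 + 36*x**2 - 12*x + 1.
Integrate each monomial from 0 to 1 using ∫_0^1 c·x^n dx = c·1^(n+1)/(n+1):
  ∫_0^1 u(x)^2 dx = ∫_0^1 (x^8 + 6*x^6 - 2*x^5 + 3*x^4 - 6*x^3 - 17*x^2 + 6*x + 9) dx. Term by term:
    ∫_0^1 x^8 dx = 1/9;  ∫_0^1 6*x^6 dx = 6/7;  ∫_0^1 -2*x^5 dx = -1/3;
    ∫_0^1 3*x^4 dx = 3/5;  ∫_0^1 -6*x^3 dx = -3/2;  ∫_0^1 -17*x^2 dx = -17/3;
    ∫_0^1 6*x dx = 3;  ∫_0^1 9 dx = 9.
  Sum: 1/9 + 6/7 − 1/3 + 3/5 − 3/2 − 17/3 + 3 + 9 = 3823/630.
  ∫_0^1 u'(x)^2 dx = ∫_0^1 (16*x^6 + 48*x^4 - 8*x^3 + 36*x^2 - 12*x + 1) dx. Term by term:
    ∫_0^1 16*x^6 dx = 16/7;  ∫_0^1 48*x^4 dx = 48/5;  ∫_0^1 -8*x^3 dx = -2;
    ∫_0^1 36*x^2 dx = 12;  ∫_0^1 -12*x dx = -6;  ∫_0^1 1 dx = 1.
  Sum: 16/7 + 48/5 − 2 + 12 − 6 + 1 = 591/35.
Adding: ||u||_{H^1}^2 = 3823/630 + 591/35 = 14461/630.


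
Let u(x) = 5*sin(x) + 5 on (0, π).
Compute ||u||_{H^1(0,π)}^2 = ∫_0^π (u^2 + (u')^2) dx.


||u||_{H^1(0,π)}^2 = 100 + 50*π

u'(x) = 5*cos(x).
Expand u² and (u')² and integrate term by term on (0, π), using: for integers n ≥ 1, ∫_0^π sin²(nx) dx = ∫_0^π cos²(nx) dx = π/2; for n ≠ n', ∫_0^π sin(nx)sin(n'x) dx = ∫_0^π cos(nx)cos(n'x) dx = 0; and by product-to-sum, ∫_0^π sin(nx)cos(n'x) dx = ½∫_0^π [sin((n+n')x) + sin((n−n')x)] dx, which is 0 when n+n' is even and 2n/(n²−n'²) when n+n' is odd (it need not vanish on (0, π)). For the constant mode: ∫_0^π 1 dx = π, ∫_0^π cos(nx) dx = 0, ∫_0^π sin(nx) dx = (1−(−1)^n)/n.
  u² squared terms: (5)²·∫1 dx = 25·π = 25*π;  (5)²·∫sin(x)² dx = 25·π/2 = 25*π/2.
  u² cross terms: 2·(5)·(5)·∫1·sin(x) dx = 50·(2) = 100.
  So ∫_0^π u² dx = 25*π + 25*π/2 + 100 = 100 + 75*π/2.
  (u')² squared terms: (5)²·∫cos(x)² dx = 25·π/2 = 25*π/2.
  So ∫_0^π (u')² dx = 25*π/2.
||u||_{H^1}^2 = (100 + 75*π/2) + (25*π/2) = 100 + 50*π.


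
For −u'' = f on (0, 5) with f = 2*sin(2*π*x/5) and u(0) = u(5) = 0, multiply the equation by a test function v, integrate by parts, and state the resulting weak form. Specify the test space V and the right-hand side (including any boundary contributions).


V = H^1_0(0, 5) (so v(0) = v(5) = 0); weak form: ∫_0^5 u'v' dx = ∫_0^5 (2*sin(2*π*x/5)) v dx for all v ∈ V.

Multiply both sides by a test function v and integrate from 0 to 5:
  ∫_0^5 −u''(x) v(x) dx = ∫_0^5 f(x) v(x) dx.
Integrate the LHS by parts once:
  ∫_0^5 −u'' v dx = −[u'(x) v(x)]_0^5 + ∫_0^5 u'(x) v'(x) dx.
Thus ∫_0^5 u'(x) v'(x) dx = ∫_0^5 f(x) v(x) dx + [u'(x) v(x)]_0^5.
Choose V so that boundary terms are either known or forced to vanish.
u is Dirichlet: u(0) = u(5) = 0. Let V = H^1_0(0, 5); then v(0) = v(5) = 0, and [u' v]_0^5 = 0.
Weak formulation: find u (satisfying any essential BC) such that ∫_0^5 u'(x) v'(x) dx = ∫_0^5 f v dx for all v ∈ V.
Substituting f(x) = 2*sin(2*π*x/5), the right-hand side is ∫_0^5 (2*sin(2*π*x/5)) v dx.


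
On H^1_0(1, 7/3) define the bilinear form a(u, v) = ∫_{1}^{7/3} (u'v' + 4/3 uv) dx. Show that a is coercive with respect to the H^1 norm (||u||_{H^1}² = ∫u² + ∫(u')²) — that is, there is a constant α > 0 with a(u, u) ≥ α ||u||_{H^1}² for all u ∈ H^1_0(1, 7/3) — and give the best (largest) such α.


α = 1

Coercivity of a(·,·) on H^1_0(1, 7/3) means a(u, u) ≥ α ||u||_{H^1}² for every u ∈ H^1_0.
The interval has length L = 4/3, and Poincaré/coercivity depend only on L. Here a(u, u) = ∫(u')² + (4/3)·∫u².
Here c = 4/3 ≥ 1, so a(u,u) = ∫(u')² + c∫u² ≥ ∫(u')² + ∫u² = ||u||_{H^1}², i.e. α = 1 works. No larger α is possible: a(u,u) ≥ α||u||_{H^1}² means (1−α)∫(u')² ≥ (α−c)∫u², and for the modes u_n = sin(nπ(x−x₀)/L) (x₀ the left endpoint) one has ∫u_n²/∫(u_n')² = (L/(nπ))² → 0, so a(u_n,u_n)/||u_n||_{H^1}² → 1. Hence the optimal constant is α = 1.
Therefore α = 1.


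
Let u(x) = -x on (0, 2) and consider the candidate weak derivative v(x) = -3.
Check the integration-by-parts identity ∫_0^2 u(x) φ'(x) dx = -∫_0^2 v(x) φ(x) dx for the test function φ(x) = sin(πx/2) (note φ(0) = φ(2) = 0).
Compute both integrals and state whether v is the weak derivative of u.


LHS = 4/π, RHS = 12/π. No, v is not the weak derivative of u.

u(x) = -x, classical derivative u'(x) = -1.
φ(x) = sin(πx/2), so φ'(x) = π*cos(π*x/2)/2.
Note φ(0) = φ(2) = 0, so the boundary term u·φ vanishes.
LHS = ∫_0^2 u(x) φ'(x) dx = ∫_0^2 (-π*x*cos(π*x/2)/2) dx. Term by term:
  ∫_0^2 -π*x*cos(π*x/2)/2 dx = 4/π.
So LHS = 4/π.
∫_0^2 v(x) φ(x) dx = ∫_0^2 (-3*sin(π*x/2)) dx. Term by term:
  ∫_0^2 -3*sin(π*x/2) dx = -12/π.
So RHS = -∫_0^2 v(x) φ(x) dx = 12/π.
LHS − RHS = -8/π ≠ 0, so the identity fails.
(For a valid weak derivative the identity must hold for EVERY test function, in particular this one. The failure shows v is NOT the weak derivative of u.)
Correct weak derivative would be u'(x) = -1.


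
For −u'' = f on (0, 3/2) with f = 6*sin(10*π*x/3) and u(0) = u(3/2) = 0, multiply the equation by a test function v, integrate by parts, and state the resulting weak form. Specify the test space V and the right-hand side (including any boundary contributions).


V = H^1_0(0, 3/2) (so v(0) = v(3/2) = 0); weak form: ∫_0^3/2 u'v' dx = ∫_0^3/2 (6*sin(10*π*x/3)) v dx for all v ∈ V.

Multiply both sides by a test function v and integrate from 0 to 3/2:
  ∫_0^3/2 −u''(x) v(x) dx = ∫_0^3/2 f(x) v(x) dx.
Integrate the LHS by parts once:
  ∫_0^3/2 −u'' v dx = −[u'(x) v(x)]_0^3/2 + ∫_0^3/2 u'(x) v'(x) dx.
Thus ∫_0^3/2 u'(x) v'(x) dx = ∫_0^3/2 f(x) v(x) dx + [u'(x) v(x)]_0^3/2.
Choose V so that boundary terms are either known or forced to vanish.
u is Dirichlet: u(0) = u(3/2) = 0. Let V = H^1_0(0, 3/2); then v(0) = v(3/2) = 0, and [u' v]_0^3/2 = 0.
Weak formulation: find u (satisfying any essential BC) such that ∫_0^3/2 u'(x) v'(x) dx = ∫_0^3/2 f v dx for all v ∈ V.
Substituting f(x) = 6*sin(10*π*x/3), the right-hand side is ∫_0^3/2 (6*sin(10*π*x/3)) v dx.


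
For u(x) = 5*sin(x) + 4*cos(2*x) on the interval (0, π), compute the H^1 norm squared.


||u||_{H^1(0,π)}^2 = -400/3 + 65*π

u'(x) = -8*sin(2*x) + 5*cos(x).
Expand u² and (u')² and integrate term by term on (0, π), using: for integers n ≥ 1, ∫_0^π sin²(nx) dx = ∫_0^π cos²(nx) dx = π/2; for n ≠ n', ∫_0^π sin(nx)sin(n'x) dx = ∫_0^π cos(nx)cos(n'x) dx = 0; and by product-to-sum, ∫_0^π sin(nx)cos(n'x) dx = ½∫_0^π [sin((n+n')x) + sin((n−n')x)] dx, which is 0 when n+n' is even and 2n/(n²−n'²) when n+n' is odd (it need not vanish on (0, π)).
  u² squared terms: (4)²·∫cos(2x)² dx = 16·π/2 = 8*π;  (5)²·∫sin(x)² dx = 25·π/2 = 25*π/2.
  u² cross terms: 2·(4)·(5)·∫cos(2x)·sin(x) dx = 40·(-2/3) = -80/3.
  So ∫_0^π u² dx = 8*π + 25*π/2 − 80/3 = -80/3 + 41*π/2.
  (u')² squared terms: (-8)²·∫sin(2x)² dx = 64·π/2 = 32*π;  (5)²·∫cos(x)² dx = 25·π/2 = 25*π/2.
  (u')² cross terms: 2·(-8)·(5)·∫sin(2x)·cos(x) dx = -80·(4/3) = -320/3.
  So ∫_0^π (u')² dx = 32*π + 25*π/2 − 320/3 = -320/3 + 89*π/2.
||u||_{H^1}^2 = (-80/3 + 41*π/2) + (-320/3 + 89*π/2) = -400/3 + 65*π.


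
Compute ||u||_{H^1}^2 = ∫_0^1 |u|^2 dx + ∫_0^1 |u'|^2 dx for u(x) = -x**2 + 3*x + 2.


||u||_{H^1}^2 = 147/10

The H^1 norm (squared) on an interval (0, L) is
  ||u||_{H^1}^2 = ∫_0^L u(x)^2 dx + ∫_0^L u'(x)^2 dx.
Compute u'(x) = 3 - 2*x.
Then u(x)^2 = x**4 - 6*x**3 + 5*x**2 + 12*x + 4 and u'(x)^2 = 4*x**2 - 12*x + 9.
Integrate each monomial from 0 to 1 using ∫_0^1 c·x^n dx = c·1^(n+1)/(n+1):
  ∫_0^1 u(x)^2 dx = ∫_0^1 (x^4 - 6*x^3 + 5*x^2 + 12*x + 4) dx. Term by term:
    ∫_0^1 x^4 dx = 1/5;  ∫_0^1 -6*x^3 dx = -3/2;  ∫_0^1 5*x^2 dx = 5/3;
    ∫_0^1 12*x dx = 6;  ∫_0^1 4 dx = 4.
  Sum: 1/5 − 3/2 + 5/3 + 6 + 4 = 311/30.
  ∫_0^1 u'(x)^2 dx = ∫_0^1 (4*x^2 - 12*x + 9) dx. Term by term:
    ∫_0^1 4*x^2 dx = 4/3;  ∫_0^1 -12*x dx = -6;  ∫_0^1 9 dx = 9.
  Sum: 4/3 − 6 + 9 = 13/3.
Adding: ||u||_{H^1}^2 = 311/30 + 13/3 = 147/10.


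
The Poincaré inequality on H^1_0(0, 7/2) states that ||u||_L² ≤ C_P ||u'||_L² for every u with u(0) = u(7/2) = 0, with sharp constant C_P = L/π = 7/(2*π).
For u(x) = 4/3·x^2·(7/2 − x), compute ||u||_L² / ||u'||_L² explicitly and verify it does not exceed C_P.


||u||_L² / ||u'||_L² = sqrt(14)/4 < C_P = 7/(2*π).

u(x) = 4/3·x^2·(7/2 − x), so u'(x) = 4*x*(7 - 3*x)/3.
u(x) = 4/3·x^2·(7/2 − x) vanishes at x = 0 and x = 7/2, so u ∈ H^1_0(0, 7/2). Differentiate via the product rule and integrate the resulting polynomials term by term.
  ∫_0^7/2 u² dx = ∫_0^7/2 (16*x^6/9 - 112*x^5/9 + 196*x^4/9) dx. Term by term:
    ∫_0^7/2 16*x^6/9 dx = 117649/72;  ∫_0^7/2 -112*x^5/9 dx = -823543/216;  ∫_0^7/2 196*x^4/9 dx = 823543/360.
  Sum: 117649/72 − 823543/216 + 823543/360 = 117649/1080.
  ∫_0^7/2 (u')² dx = ∫_0^7/2 (16*x^4 - 224*x^3/3 + 784*x^2/9) dx. Term by term:
    ∫_0^7/2 16*x^4 dx = 16807/10;  ∫_0^7/2 -224*x^3/3 dx = -16807/6;  ∫_0^7/2 784*x^2/9 dx = 33614/27.
  Sum: 16807/10 − 16807/6 + 33614/27 = 16807/135.
∫_0^7/2 u² dx = 117649/1080, so ||u||_L² = 343*sqrt(30)/180.
∫_0^7/2 (u')² dx = 16807/135, so ||u'||_L² = 49*sqrt(105)/45.
Ratio ||u||_L² / ||u'||_L² = sqrt(14)/4.
Sharp Poincaré constant on H^1_0(0, 7/2) is C_P = L/π = 7/(2*π), achieved by sin(2*π/7·x).
A polynomial bump cannot attain the sharp Poincaré constant (only the first sine eigenfunction does), so the ratio is strictly less than C_P, consistent with ||u||_L² ≤ C_P ||u'||_L².


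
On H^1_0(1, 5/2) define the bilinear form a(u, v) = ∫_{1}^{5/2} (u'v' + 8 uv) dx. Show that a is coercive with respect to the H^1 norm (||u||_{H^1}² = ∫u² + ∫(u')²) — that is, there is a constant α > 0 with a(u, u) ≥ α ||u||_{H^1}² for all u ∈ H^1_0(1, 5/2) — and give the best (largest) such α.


α = 1

Coercivity of a(·,·) on H^1_0(1, 5/2) means a(u, u) ≥ α ||u||_{H^1}² for every u ∈ H^1_0.
The interval has length L = 3/2, and Poincaré/coercivity depend only on L. Here a(u, u) = ∫(u')² + (8)·∫u².
Here c = 8 ≥ 1, so a(u,u) = ∫(u')² + c∫u² ≥ ∫(u')² + ∫u² = ||u||_{H^1}², i.e. α = 1 works. No larger α is possible: a(u,u) ≥ α||u||_{H^1}² means (1−α)∫(u')² ≥ (α−c)∫u², and for the modes u_n = sin(nπ(x−x₀)/L) (x₀ the left endpoint) one has ∫u_n²/∫(u_n')² = (L/(nπ))² → 0, so a(u_n,u_n)/||u_n||_{H^1}² → 1. Hence the optimal constant is α = 1.
Therefore α = 1.


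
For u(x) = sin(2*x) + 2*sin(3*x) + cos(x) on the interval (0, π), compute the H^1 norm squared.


||u||_{H^1(0,π)}^2 = 16/3 + 47*π/2

u'(x) = -sin(x) + 2*cos(2*x) + 6*cos(3*x).
Expand u² and (u')² and integrate term by term on (0, π), using: for integers n ≥ 1, ∫_0^π sin²(nx) dx = ∫_0^π cos²(nx) dx = π/2; for n ≠ n', ∫_0^π sin(nx)sin(n'x) dx = ∫_0^π cos(nx)cos(n'x) dx = 0; and by product-to-sum, ∫_0^π sin(nx)cos(n'x) dx = ½∫_0^π [sin((n+n')x) + sin((n−n')x)] dx, which is 0 when n+n' is even and 2n/(n²−n'²) when n+n' is odd (it need not vanish on (0, π)).
  u² squared terms: (2)²·∫sin(3x)² dx = 4·π/2 = 2*π;  (1)²·∫cos(x)² dx = 1·π/2 = π/2;  (1)²·∫sin(2x)² dx = 1·π/2 = π/2.
  u² cross terms: 2·(2)·(1)·∫sin(3x)·cos(x) dx = 4·(0) = 0;  2·(2)·(1)·∫sin(3x)·sin(2x) dx = 4·(0) = 0;  2·(1)·(1)·∫cos(x)·sin(2x) dx = 2·(4/3) = 8/3.
  So ∫_0^π u² dx = 2*π + π/2 + π/2 + 0 + 0 + 8/3 = 8/3 + 3*π.
  (u')² squared terms: (-1)²·∫sin(x)² dx = 1·π/2 = π/2;  (2)²·∫cos(2x)² dx = 4·π/2 = 2*π;  (6)²·∫cos(3x)² dx = 36·π/2 = 18*π.
  (u')² cross terms: 2·(-1)·(2)·∫sin(x)·cos(2x) dx = -4·(-2/3) = 8/3;  2·(-1)·(6)·∫sin(x)·cos(3x) dx = -12·(0) = 0;  2·(2)·(6)·∫cos(2x)·cos(3x) dx = 24·(0) = 0.
  So ∫_0^π (u')² dx = π/2 + 2*π + 18*π + 8/3 + 0 + 0 = 8/3 + 41*π/2.
||u||_{H^1}^2 = (8/3 + 3*π) + (8/3 + 41*π/2) = 16/3 + 47*π/2.


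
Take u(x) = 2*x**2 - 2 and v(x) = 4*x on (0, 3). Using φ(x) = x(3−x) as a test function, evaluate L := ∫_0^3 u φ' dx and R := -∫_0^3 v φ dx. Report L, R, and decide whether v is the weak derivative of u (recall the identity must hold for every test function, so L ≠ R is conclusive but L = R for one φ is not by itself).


LHS = -27, RHS = -27. Yes, v = u' weakly.

u(x) = 2*x**2 - 2, classical derivative u'(x) = 4*x.
φ(x) = x(3−x), so φ'(x) = 3 - 2*x.
Note φ(0) = φ(3) = 0, so the boundary term u·φ vanishes.
LHS = ∫_0^3 u(x) φ'(x) dx = ∫_0^3 (-4*x^3 + 6*x^2 + 4*x - 6) dx. Term by term:
  ∫_0^3 -4*x^3 dx = -81;  ∫_0^3 6*x^2 dx = 54;  ∫_0^3 4*x dx = 18;
  ∫_0^3 -6 dx = -18.
Sum: -81 + 54 + 18 − 18 = -27.
So LHS = -27.
∫_0^3 v(x) φ(x) dx = ∫_0^3 (-4*x^3 + 12*x^2) dx. Term by term:
  ∫_0^3 -4*x^3 dx = -81;  ∫_0^3 12*x^2 dx = 108.
Sum: -81 + 108 = 27.
So RHS = -∫_0^3 v(x) φ(x) dx = -27.
LHS = RHS, so the identity holds for this test φ.
Moreover u is smooth here and v(x) = u'(x) = 4*x pointwise, so the identity holds for every test function. Hence v is the weak derivative of u.


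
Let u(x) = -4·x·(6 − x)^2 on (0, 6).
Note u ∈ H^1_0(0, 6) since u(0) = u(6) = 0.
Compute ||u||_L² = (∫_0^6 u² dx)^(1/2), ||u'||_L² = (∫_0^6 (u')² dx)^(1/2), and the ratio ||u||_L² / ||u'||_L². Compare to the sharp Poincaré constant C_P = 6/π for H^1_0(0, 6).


||u||_L² / ||u'||_L² = 3*sqrt(14)/7 < C_P = 6/π.

u(x) = -4·x·(6 − x)^2, so u'(x) = 12*(2 - x)*(x - 6).
u(x) = -4·x·(6 − x)^2 vanishes at x = 0 and x = 6, so u ∈ H^1_0(0, 6). Differentiate via the product rule and integrate the resulting polynomials term by term.
  ∫_0^6 u² dx = ∫_0^6 (16*x^6 - 384*x^5 + 3456*x^4 - 13824*x^3 + 20736*x^2) dx. Term by term:
    ∫_0^6 16*x^6 dx = 4478976/7;  ∫_0^6 -384*x^5 dx = -2985984;  ∫_0^6 3456*x^4 dx = 26873856/5;
    ∫_0^6 -13824*x^3 dx = -4478976;  ∫_0^6 20736*x^2 dx = 1492992.
  Sum: 4478976/7 − 2985984 + 26873856/5 − 4478976 + 1492992 = 1492992/35.
  ∫_0^6 (u')² dx = ∫_0^6 (144*x^4 - 2304*x^3 + 12672*x^2 - 27648*x + 20736) dx. Term by term:
    ∫_0^6 144*x^4 dx = 1119744/5;  ∫_0^6 -2304*x^3 dx = -746496;  ∫_0^6 12672*x^2 dx = 912384;
    ∫_0^6 -27648*x dx = -497664;  ∫_0^6 20736 dx = 124416.
  Sum: 1119744/5 − 746496 + 912384 − 497664 + 124416 = 82944/5.
∫_0^6 u² dx = 1492992/35, so ||u||_L² = 864*sqrt(70)/35.
∫_0^6 (u')² dx = 82944/5, so ||u'||_L² = 288*sqrt(5)/5.
Ratio ||u||_L² / ||u'||_L² = 3*sqrt(14)/7.
Sharp Poincaré constant on H^1_0(0, 6) is C_P = L/π = 6/π, achieved by sin(π/6·x).
A polynomial bump cannot attain the sharp Poincaré constant (only the first sine eigenfunction does), so the ratio is strictly less than C_P, consistent with ||u||_L² ≤ C_P ||u'||_L².


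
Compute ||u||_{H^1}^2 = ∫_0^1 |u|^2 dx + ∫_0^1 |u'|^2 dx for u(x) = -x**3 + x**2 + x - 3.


||u||_{H^1}^2 = 743/105

The H^1 norm (squared) on an interval (0, L) is
  ||u||_{H^1}^2 = ∫_0^L u(x)^2 dx + ∫_0^L u'(x)^2 dx.
Compute u'(x) = -3*x**2 + 2*x + 1.
Then u(x)^2 = x**6 - 2*x**5 - x**4 + 8*x**3 - 5*x**2 - 6*x + 9 and u'(x)^2 = 9*x**4 - 12*x**3 - 2*x**2 + 4*x + 1.
Integrate each monomial from 0 to 1 using ∫_0^1 c·x^n dx = c·1^(n+1)/(n+1):
  ∫_0^1 u(x)^2 dx = ∫_0^1 (x^6 - 2*x^5 - x^4 + 8*x^3 - 5*x^2 - 6*x + 9) dx. Term by term:
    ∫_0^1 x^6 dx = 1/7;  ∫_0^1 -2*x^5 dx = -1/3;  ∫_0^1 -x^4 dx = -1/5;
    ∫_0^1 8*x^3 dx = 2;  ∫_0^1 -5*x^2 dx = -5/3;  ∫_0^1 -6*x dx = -3;
    ∫_0^1 9 dx = 9.
  Sum: 1/7 − 1/3 − 1/5 + 2 − 5/3 − 3 + 9 = 208/35.
  ∫_0^1 u'(x)^2 dx = ∫_0^1 (9*x^4 - 12*x^3 - 2*x^2 + 4*x + 1) dx. Term by term:
    ∫_0^1 9*x^4 dx = 9/5;  ∫_0^1 -12*x^3 dx = -3;  ∫_0^1 -2*x^2 dx = -2/3;
    ∫_0^1 4*x dx = 2;  ∫_0^1 1 dx = 1.
  Sum: 9/5 − 3 − 2/3 + 2 + 1 = 17/15.
Adding: ||u||_{H^1}^2 = 208/35 + 17/15 = 743/105.


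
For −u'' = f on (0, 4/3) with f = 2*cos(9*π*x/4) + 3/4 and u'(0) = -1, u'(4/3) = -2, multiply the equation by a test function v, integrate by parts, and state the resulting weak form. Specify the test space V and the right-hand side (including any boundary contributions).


V = H^1(0, 4/3) (v unrestricted at boundary; u is determined up to an additive constant); weak form: ∫_0^4/3 u'v' dx = ∫_0^4/3 (2*cos(9*π*x/4) + 3/4) v dx − 2·v(4/3) + v(0) for all v ∈ V.

Multiply both sides by a test function v and integrate from 0 to 4/3:
  ∫_0^4/3 −u''(x) v(x) dx = ∫_0^4/3 f(x) v(x) dx.
Integrate the LHS by parts once:
  ∫_0^4/3 −u'' v dx = −[u'(x) v(x)]_0^4/3 + ∫_0^4/3 u'(x) v'(x) dx.
Thus ∫_0^4/3 u'(x) v'(x) dx = ∫_0^4/3 f(x) v(x) dx + [u'(x) v(x)]_0^4/3.
Choose V so that boundary terms are either known or forced to vanish.
u has inhomogeneous Neumann u'(0) = -1, u'(4/3) = -2. [u' v]_0^4/3 = (-2)·v(4/3) − (-1)·v(0) = − 2·v(4/3) + v(0). Take V = H^1(0, 4/3); boundary term becomes part of RHS.
Weak formulation: find u (satisfying any essential BC) such that ∫_0^4/3 u'(x) v'(x) dx = ∫_0^4/3 f v dx − 2·v(4/3) + v(0) for all v ∈ V (Neumann data are natural BCs: they enter the RHS as boundary terms).
Substituting f(x) = 2*cos(9*π*x/4) + 3/4, the right-hand side is ∫_0^4/3 (2*cos(9*π*x/4) + 3/4) v dx − 2·v(4/3) + v(0).
Compatibility check (pure Neumann): taking v ≡ 1 ∈ V gives 0 = ∫_0^4/3 f dx + (-2) − (-1), i.e. ∫_0^4/3 f dx must equal u'(0) − u'(4/3) = 1. Indeed ∫_0^4/3 (2*cos(9*π*x/4) + 3/4) dx = 1, so the data are compatible. The solution is then unique only up to an additive constant (fix it e.g. by requiring ∫_0^4/3 u dx = 0).


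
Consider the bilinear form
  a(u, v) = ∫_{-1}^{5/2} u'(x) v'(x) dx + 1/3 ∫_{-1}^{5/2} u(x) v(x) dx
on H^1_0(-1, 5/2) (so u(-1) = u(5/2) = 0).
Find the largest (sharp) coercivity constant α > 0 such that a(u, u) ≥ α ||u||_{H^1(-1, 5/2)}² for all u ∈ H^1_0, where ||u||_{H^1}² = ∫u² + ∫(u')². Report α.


α = (49 + 12*π^2)/(3*(4*π^2 + 49))

Coercivity of a(·,·) on H^1_0(-1, 5/2) means a(u, u) ≥ α ||u||_{H^1}² for every u ∈ H^1_0.
The interval has length L = 7/2, and Poincaré/coercivity depend only on L. Here a(u, u) = ∫(u')² + (1/3)·∫u².
Here 0 < c = 1/3 < 1. The condition a(u,u) ≥ α||u||_{H^1}² reads (1−α)∫(u')² ≥ (α−c)∫u². Any admissible α is ≤ 1 (rapidly oscillating u have ∫u²/∫(u')² → 0), and α = 1 would force 0 ≥ (1−c)∫u², impossible since c < 1; so 1−α > 0. By the sharp Poincaré inequality on H^1_0 of an interval of length L, ∫(u')² ≥ (π/L)²∫u² with equality for the first sine mode sin(π(x−x₀)/L) (x₀ the left endpoint), so the inequality holds for all u iff (1−α)(π/L)² ≥ α − c, i.e. α ≤ ((π/L)² + c)/((π/L)² + 1) = (1 + c(L/π)²)/(1 + (L/π)²). With (π/L)² = 4*π^2/49 and c = 1/3, the largest admissible constant is α = ((π/L)² + c)/((π/L)² + 1).
Simplifying, α = (49 + 12*π^2)/(3*(4*π^2 + 49)).


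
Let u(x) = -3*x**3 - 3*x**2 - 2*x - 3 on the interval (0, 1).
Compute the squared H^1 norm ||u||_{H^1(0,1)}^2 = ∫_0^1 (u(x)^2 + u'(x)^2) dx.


||u||_{H^1}^2 = 25519/210

The H^1 norm (squared) on an interval (0, L) is
  ||u||_{H^1}^2 = ∫_0^L u(x)^2 dx + ∫_0^L u'(x)^2 dx.
Compute u'(x) = -9*x**2 - 6*x - 2.
Then u(x)^2 = 9*x**6 + 18*x**5 + 21*x**4 + 30*x**3 + 22*x**2 + 12*x + 9 and u'(x)^2 = 81*x**4 + 108*x**3 + 72*x**2 + 24*x + 4.
Integrate each monomial from 0 to 1 using ∫_0^1 c·x^n dx = c·1^(n+1)/(n+1):
  ∫_0^1 u(x)^2 dx = ∫_0^1 (9*x^6 + 18*x^5 + 21*x^4 + 30*x^3 + 22*x^2 + 12*x + 9) dx. Term by term:
    ∫_0^1 9*x^6 dx = 9/7;  ∫_0^1 18*x^5 dx = 3;  ∫_0^1 21*x^4 dx = 21/5;
    ∫_0^1 30*x^3 dx = 15/2;  ∫_0^1 22*x^2 dx = 22/3;  ∫_0^1 12*x dx = 6;
    ∫_0^1 9 dx = 9.
  Sum: 9/7 + 3 + 21/5 + 15/2 + 22/3 + 6 + 9 = 8047/210.
  ∫_0^1 u'(x)^2 dx = ∫_0^1 (81*x^4 + 108*x^3 + 72*x^2 + 24*x + 4) dx. Term by term:
    ∫_0^1 81*x^4 dx = 81/5;  ∫_0^1 108*x^3 dx = 27;  ∫_0^1 72*x^2 dx = 24;
    ∫_0^1 24*x dx = 12;  ∫_0^1 4 dx = 4.
  Sum: 81/5 + 27 + 24 + 12 + 4 = 416/5.
Adding: ||u||_{H^1}^2 = 8047/210 + 416/5 = 25519/210.


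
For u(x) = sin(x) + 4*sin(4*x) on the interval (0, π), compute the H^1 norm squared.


||u||_{H^1(0,π)}^2 = 137*π

u'(x) = cos(x) + 16*cos(4*x).
Expand u² and (u')² and integrate term by term on (0, π), using: for integers n ≥ 1, ∫_0^π sin²(nx) dx = ∫_0^π cos²(nx) dx = π/2; for n ≠ n', ∫_0^π sin(nx)sin(n'x) dx = ∫_0^π cos(nx)cos(n'x) dx = 0; and by product-to-sum, ∫_0^π sin(nx)cos(n'x) dx = ½∫_0^π [sin((n+n')x) + sin((n−n')x)] dx, which is 0 when n+n' is even and 2n/(n²−n'²) when n+n' is odd (it need not vanish on (0, π)).
  u² squared terms: (4)²·∫sin(4x)² dx = 16·π/2 = 8*π;  (1)²·∫sin(x)² dx = 1·π/2 = π/2.
  u² cross terms: 2·(4)·(1)·∫sin(4x)·sin(x) dx = 8·(0) = 0.
  So ∫_0^π u² dx = 8*π + π/2 + 0 = 17*π/2.
  (u')² squared terms: (16)²·∫cos(4x)² dx = 256·π/2 = 128*π;  (1)²·∫cos(x)² dx = 1·π/2 = π/2.
  (u')² cross terms: 2·(16)·(1)·∫cos(4x)·cos(x) dx = 32·(0) = 0.
  So ∫_0^π (u')² dx = 128*π + π/2 + 0 = 257*π/2.
||u||_{H^1}^2 = (17*π/2) + (257*π/2) = 137*π.


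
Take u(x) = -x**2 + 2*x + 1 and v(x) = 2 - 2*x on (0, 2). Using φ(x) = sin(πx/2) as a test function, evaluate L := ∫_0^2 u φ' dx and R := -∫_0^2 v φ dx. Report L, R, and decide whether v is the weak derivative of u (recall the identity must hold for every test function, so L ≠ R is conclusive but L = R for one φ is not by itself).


LHS = 0, RHS = 0. Yes, v = u' weakly.

u(x) = -x**2 + 2*x + 1, classical derivative u'(x) = 2 - 2*x.
φ(x) = sin(πx/2), so φ'(x) = π*cos(π*x/2)/2.
Note φ(0) = φ(2) = 0, so the boundary term u·φ vanishes.
LHS = ∫_0^2 u(x) φ'(x) dx = ∫_0^2 (-π*x^2*cos(π*x/2)/2 + π*x*cos(π*x/2) + π*cos(π*x/2)/2) dx. Term by term:
  ∫_0^2 π*cos(π*x/2)/2 dx = 0;  ∫_0^2 π*x*cos(π*x/2) dx = -8/π;  ∫_0^2 -π*x^2*cos(π*x/2)/2 dx = 8/π.
Sum: 0 − 8/π + 8/π = 0.
So LHS = 0.
∫_0^2 v(x) φ(x) dx = ∫_0^2 (-2*x*sin(π*x/2) + 2*sin(π*x/2)) dx. Term by term:
  ∫_0^2 2*sin(π*x/2) dx = 8/π;  ∫_0^2 -2*x*sin(π*x/2) dx = -8/π.
Sum: 8/π − 8/π = 0.
So RHS = -∫_0^2 v(x) φ(x) dx = 0.
LHS = RHS, so the identity holds for this test φ.
Moreover u is smooth here and v(x) = u'(x) = 2 - 2*x pointwise, so the identity holds for every test function. Hence v is the weak derivative of u.


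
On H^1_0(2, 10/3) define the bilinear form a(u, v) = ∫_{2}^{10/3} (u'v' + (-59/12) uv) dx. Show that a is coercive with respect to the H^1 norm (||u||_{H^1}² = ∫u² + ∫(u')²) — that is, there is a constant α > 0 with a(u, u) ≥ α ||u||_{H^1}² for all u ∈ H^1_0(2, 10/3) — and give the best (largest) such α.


α = (-236 + 27*π^2)/(3*(16 + 9*π^2))

Coercivity of a(·,·) on H^1_0(2, 10/3) means a(u, u) ≥ α ||u||_{H^1}² for every u ∈ H^1_0.
The interval has length L = 4/3, and Poincaré/coercivity depend only on L. Here a(u, u) = ∫(u')² + (-59/12)·∫u².
Here c = -59/12 < 0 with |c| < (π/L)² = 9*π^2/16, so coercivity still holds. The condition a(u,u) ≥ α||u||_{H^1}² reads (1−α)∫(u')² ≥ (α−c)∫u². Any admissible α is ≤ 1 (rapidly oscillating u have ∫u²/∫(u')² → 0), and α = 1 would force 0 ≥ (1−c)∫u², impossible since c < 1; so 1−α > 0. By the sharp Poincaré inequality on H^1_0 of an interval of length L, ∫(u')² ≥ (π/L)²∫u² with equality for the first sine mode sin(π(x−x₀)/L) (x₀ the left endpoint), so the inequality holds for all u iff (1−α)(π/L)² ≥ α − c, i.e. α ≤ ((π/L)² + c)/((π/L)² + 1) = (1 + c(L/π)²)/(1 + (L/π)²). (Direct route, valid since c ≤ 0: Poincaré gives c∫u² ≥ c(L/π)²∫(u')², so a(u,u) ≥ (1 + c(L/π)²)∫(u')², while ||u||_{H^1}² ≤ (1 + (L/π)²)∫(u')²; dividing yields the same α.) With (π/L)² = 9*π^2/16 and c = -59/12, the largest admissible constant is α = ((π/L)² + c)/((π/L)² + 1).
Simplifying, α = (-236 + 27*π^2)/(3*(16 + 9*π^2)).


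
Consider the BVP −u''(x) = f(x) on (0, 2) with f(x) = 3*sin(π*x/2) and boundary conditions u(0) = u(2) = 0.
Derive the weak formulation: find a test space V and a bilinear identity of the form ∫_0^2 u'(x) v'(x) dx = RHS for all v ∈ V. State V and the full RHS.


V = H^1_0(0, 2) (so v(0) = v(2) = 0); weak form: ∫_0^2 u'v' dx = ∫_0^2 (3*sin(π*x/2)) v dx for all v ∈ V.

Multiply both sides by a test function v and integrate from 0 to 2:
  ∫_0^2 −u''(x) v(x) dx = ∫_0^2 f(x) v(x) dx.
Integrate the LHS by parts once:
  ∫_0^2 −u'' v dx = −[u'(x) v(x)]_0^2 + ∫_0^2 u'(x) v'(x) dx.
Thus ∫_0^2 u'(x) v'(x) dx = ∫_0^2 f(x) v(x) dx + [u'(x) v(x)]_0^2.
Choose V so that boundary terms are either known or forced to vanish.
u is Dirichlet: u(0) = u(2) = 0. Let V = H^1_0(0, 2); then v(0) = v(2) = 0, and [u' v]_0^2 = 0.
Weak formulation: find u (satisfying any essential BC) such that ∫_0^2 u'(x) v'(x) dx = ∫_0^2 f v dx for all v ∈ V.
Substituting f(x) = 3*sin(π*x/2), the right-hand side is ∫_0^2 (3*sin(π*x/2)) v dx.


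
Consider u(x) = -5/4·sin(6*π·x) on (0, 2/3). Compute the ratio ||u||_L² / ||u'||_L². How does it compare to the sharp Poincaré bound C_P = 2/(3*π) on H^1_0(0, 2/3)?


||u||_L² / ||u'||_L² = 1/(6*π) < C_P = 2/(3*π).

u(x) = -5/4·sin(6*π·x), so u'(x) = -15*π*cos(6*π*x)/2.
Writing u(x) = A·sin(kπx/L) with A = -5/4 and k = 4, use ∫_0^L sin²(kπx/L) dx = L/2 and ∫_0^L cos²(kπx/L) dx = L/2.
u² = 25/16·sin²(6*π·x) and (u')² = 225*π^2/4·cos²(6*π·x), and each of sin², cos² integrates to L/2 = 1/3 over (0, 2/3).
∫_0^2/3 u² dx = 25/48, so ||u||_L² = 5*sqrt(3)/12.
∫_0^2/3 (u')² dx = 75*π^2/4, so ||u'||_L² = 5*sqrt(3)*π/2.
Ratio ||u||_L² / ||u'||_L² = 1/(6*π).
Sharp Poincaré constant on H^1_0(0, 2/3) is C_P = L/π = 2/(3*π), achieved by sin(3*π/2·x).
This is the k = 4 harmonic; the ratio L/(kπ) is strictly less than C_P = L/π, consistent with the sharp inequality ||u||_L² ≤ C_P ||u'||_L².


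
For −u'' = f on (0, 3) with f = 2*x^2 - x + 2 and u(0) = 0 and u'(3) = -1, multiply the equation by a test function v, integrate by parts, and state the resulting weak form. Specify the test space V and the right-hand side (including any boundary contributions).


V = {v ∈ H^1(0, 3) : v(0) = 0} (test functions vanish at x = 0 where u is specified); weak form: ∫_0^3 u'v' dx = ∫_0^3 (2*x^2 - x + 2) v dx − v(3) for all v ∈ V.

Multiply both sides by a test function v and integrate from 0 to 3:
  ∫_0^3 −u''(x) v(x) dx = ∫_0^3 f(x) v(x) dx.
Integrate the LHS by parts once:
  ∫_0^3 −u'' v dx = −[u'(x) v(x)]_0^3 + ∫_0^3 u'(x) v'(x) dx.
Thus ∫_0^3 u'(x) v'(x) dx = ∫_0^3 f(x) v(x) dx + [u'(x) v(x)]_0^3.
Choose V so that boundary terms are either known or forced to vanish.
Mixed BC: u(0) = 0 (Dirichlet) and u'(3) = -1 (Neumann). Define V = {v ∈ H^1(0, 3) : v(0) = 0}. Then [u' v]_0^3 = u'(3)·v(3) − u'(0)·0 = − v(3).
Weak formulation: find u (satisfying any essential BC) such that ∫_0^3 u'(x) v'(x) dx = ∫_0^3 f v dx − v(3) for all v ∈ V (Dirichlet at 0 absorbed into V; Neumann datum at x = 3 contributes the boundary term).
Substituting f(x) = 2*x^2 - x + 2, the right-hand side is ∫_0^3 (2*x^2 - x + 2) v dx − v(3).


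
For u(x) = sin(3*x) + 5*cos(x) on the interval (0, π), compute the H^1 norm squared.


||u||_{H^1(0,π)}^2 = 30*π

u'(x) = -5*sin(x) + 3*cos(3*x).
Expand u² and (u')² and integrate term by term on (0, π), using: for integers n ≥ 1, ∫_0^π sin²(nx) dx = ∫_0^π cos²(nx) dx = π/2; for n ≠ n', ∫_0^π sin(nx)sin(n'x) dx = ∫_0^π cos(nx)cos(n'x) dx = 0; and by product-to-sum, ∫_0^π sin(nx)cos(n'x) dx = ½∫_0^π [sin((n+n')x) + sin((n−n')x)] dx, which is 0 when n+n' is even and 2n/(n²−n'²) when n+n' is odd (it need not vanish on (0, π)).
  u² squared terms: (5)²·∫cos(x)² dx = 25·π/2 = 25*π/2;  (1)²·∫sin(3x)² dx = 1·π/2 = π/2.
  u² cross terms: 2·(5)·(1)·∫cos(x)·sin(3x) dx = 10·(0) = 0.
  So ∫_0^π u² dx = 25*π/2 + π/2 + 0 = 13*π.
  (u')² squared terms: (-5)²·∫sin(x)² dx = 25·π/2 = 25*π/2;  (3)²·∫cos(3x)² dx = 9·π/2 = 9*π/2.
  (u')² cross terms: 2·(-5)·(3)·∫sin(x)·cos(3x) dx = -30·(0) = 0.
  So ∫_0^π (u')² dx = 25*π/2 + 9*π/2 + 0 = 17*π.
||u||_{H^1}^2 = (13*π) + (17*π) = 30*π.


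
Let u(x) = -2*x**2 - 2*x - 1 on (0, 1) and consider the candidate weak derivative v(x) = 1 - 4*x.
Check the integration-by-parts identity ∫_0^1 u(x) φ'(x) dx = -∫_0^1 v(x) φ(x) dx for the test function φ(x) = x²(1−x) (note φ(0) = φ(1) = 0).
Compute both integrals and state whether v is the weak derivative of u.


LHS = 11/30, RHS = 7/60. No, v is not the weak derivative of u.

u(x) = -2*x**2 - 2*x - 1, classical derivative u'(x) = -4*x - 2.
φ(x) = x²(1−x), so φ'(x) = x*(2 - 3*x).
Note φ(0) = φ(1) = 0, so the boundary term u·φ vanishes.
LHS = ∫_0^1 u(x) φ'(x) dx = ∫_0^1 (6*x^4 + 2*x^3 - x^2 - 2*x) dx. Term by term:
  ∫_0^1 6*x^4 dx = 6/5;  ∫_0^1 2*x^3 dx = 1/2;  ∫_0^1 -x^2 dx = -1/3;
  ∫_0^1 -2*x dx = -1.
Sum: 6/5 + 1/2 − 1/3 − 1 = 11/30.
So LHS = 11/30.
∫_0^1 v(x) φ(x) dx = ∫_0^1 (4*x^4 - 5*x^3 + x^2) dx. Term by term:
  ∫_0^1 4*x^4 dx = 4/5;  ∫_0^1 -5*x^3 dx = -5/4;  ∫_0^1 x^2 dx = 1/3.
Sum: 4/5 − 5/4 + 1/3 = -7/60.
So RHS = -∫_0^1 v(x) φ(x) dx = 7/60.
LHS − RHS = 1/4 ≠ 0, so the identity fails.
(For a valid weak derivative the identity must hold for EVERY test function, in particular this one. The failure shows v is NOT the weak derivative of u.)
Correct weak derivative would be u'(x) = -4*x - 2.


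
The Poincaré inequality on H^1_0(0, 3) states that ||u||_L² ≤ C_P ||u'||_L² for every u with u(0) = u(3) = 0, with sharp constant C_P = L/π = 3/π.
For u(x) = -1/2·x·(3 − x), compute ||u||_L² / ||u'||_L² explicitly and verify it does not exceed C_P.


||u||_L² / ||u'||_L² = 3*sqrt(10)/10 < C_P = 3/π.

u(x) = -1/2·x·(3 − x), so u'(x) = x - 3/2.
u(x) = -1/2·x·(3 − x) vanishes at x = 0 and x = 3, so u ∈ H^1_0(0, 3). Differentiate via the product rule and integrate the resulting polynomials term by term.
  ∫_0^3 u² dx = ∫_0^3 (x^4/4 - 3*x^3/2 + 9*x^2/4) dx. Term by term:
    ∫_0^3 x^4/4 dx = 243/20;  ∫_0^3 -3*x^3/2 dx = -243/8;  ∫_0^3 9*x^2/4 dx = 81/4.
  Sum: 243/20 − 243/8 + 81/4 = 81/40.
  ∫_0^3 (u')² dx = ∫_0^3 (x^2 - 3*x + 9/4) dx. Term by term:
    ∫_0^3 x^2 dx = 9;  ∫_0^3 -3*x dx = -27/2;  ∫_0^3 9/4 dx = 27/4.
  Sum: 9 − 27/2 + 27/4 = 9/4.
∫_0^3 u² dx = 81/40, so ||u||_L² = 9*sqrt(10)/20.
∫_0^3 (u')² dx = 9/4, so ||u'||_L² = 3/2.
Ratio ||u||_L² / ||u'||_L² = 3*sqrt(10)/10.
Sharp Poincaré constant on H^1_0(0, 3) is C_P = L/π = 3/π, achieved by sin(π/3·x).
A polynomial bump cannot attain the sharp Poincaré constant (only the first sine eigenfunction does), so the ratio is strictly less than C_P, consistent with ||u||_L² ≤ C_P ||u'||_L².
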